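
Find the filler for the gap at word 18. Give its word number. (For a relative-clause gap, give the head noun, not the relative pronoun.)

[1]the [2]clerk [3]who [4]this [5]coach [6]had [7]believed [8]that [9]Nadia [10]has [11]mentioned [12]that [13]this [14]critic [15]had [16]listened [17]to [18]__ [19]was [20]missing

The gap at 18 is the prepositional object of "listened", inside a relative clause.
The relative pronoun is "who" (word 3); it is bound by the head noun immediately before it.
Its filler is the head noun "clerk", at word 2.

2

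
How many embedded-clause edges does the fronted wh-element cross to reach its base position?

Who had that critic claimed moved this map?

1

"who" is extracted from the subject of "moved".
Boundaries crossed, outermost first: [Ø] — 1 in total.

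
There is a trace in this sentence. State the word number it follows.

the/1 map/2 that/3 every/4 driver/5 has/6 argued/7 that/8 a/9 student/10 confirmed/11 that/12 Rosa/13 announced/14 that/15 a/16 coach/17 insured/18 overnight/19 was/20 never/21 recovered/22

18

The displaced element is "the map" (word 2).
It is linked across 3 clause boundaries (that → that → that).
It functions as the direct object of "insured", so the gap sits immediately after word 18 ("insured").
Base order: Every driver has argued that a student confirmed that Rosa announced that a coach insured the map overnight.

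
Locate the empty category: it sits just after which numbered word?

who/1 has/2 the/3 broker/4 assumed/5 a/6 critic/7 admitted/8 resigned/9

8

The displaced element is "who" (word 1).
It is linked across 2 clause boundaries (Ø → Ø).
It functions as the subject of "resigned", so the gap sits immediately after word 8 ("admitted").
Base order: The broker has assumed a critic admitted that who resigned.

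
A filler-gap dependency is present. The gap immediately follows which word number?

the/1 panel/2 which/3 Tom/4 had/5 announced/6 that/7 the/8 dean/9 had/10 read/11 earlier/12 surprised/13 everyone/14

11

The displaced element is "the panel" (word 2).
It is linked across 1 clause boundary (that).
It functions as the direct object of "read", so the gap sits immediately after word 11 ("read").
Base order: Tom had announced that the dean had read the panel earlier.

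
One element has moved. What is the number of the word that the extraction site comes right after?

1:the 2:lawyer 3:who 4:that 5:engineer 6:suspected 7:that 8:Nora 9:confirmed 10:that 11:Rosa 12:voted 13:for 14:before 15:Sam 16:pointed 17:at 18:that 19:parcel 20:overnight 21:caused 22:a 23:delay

The displaced element is "the lawyer" (word 2).
It is linked across 2 clause boundaries (that → that).
It functions as the object of the preposition "for" of "voted", so the gap sits immediately after word 13 ("for").
Base order: That engineer suspected that Nora confirmed that Rosa voted for the lawyer before Sam pointed at that parcel overnight.

13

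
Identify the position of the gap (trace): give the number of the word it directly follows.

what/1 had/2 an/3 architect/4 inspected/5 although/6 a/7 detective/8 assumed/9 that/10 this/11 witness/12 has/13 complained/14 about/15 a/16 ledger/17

The displaced element is "what" (word 1).
It functions as the direct object of "inspected", so the gap sits immediately after word 5 ("inspected").
Base order: An architect had inspected what although a detective assumed that this witness has complained about a ledger.

5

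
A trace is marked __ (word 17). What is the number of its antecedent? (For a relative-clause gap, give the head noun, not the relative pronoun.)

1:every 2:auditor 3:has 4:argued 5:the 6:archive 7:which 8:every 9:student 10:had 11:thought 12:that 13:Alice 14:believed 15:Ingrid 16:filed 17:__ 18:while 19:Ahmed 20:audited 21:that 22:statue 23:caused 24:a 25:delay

The gap at 17 is the object of "filed", inside a relative clause.
The relative pronoun is "which" (word 7); it is bound by the head noun immediately before it.
Its filler is the head noun "archive", at word 6.

6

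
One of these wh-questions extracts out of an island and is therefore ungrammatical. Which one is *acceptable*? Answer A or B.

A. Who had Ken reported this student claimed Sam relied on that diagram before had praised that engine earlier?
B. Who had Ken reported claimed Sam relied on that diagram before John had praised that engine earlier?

B

In A, the wh-phrase is extracted from inside an adjunct island (introduced by "before"), which blocks movement.
In B, the extraction path crosses only that-complement boundaries, which are transparent.
So B is grammatical.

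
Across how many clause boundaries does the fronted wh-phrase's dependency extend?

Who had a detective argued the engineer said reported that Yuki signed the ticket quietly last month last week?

"who" is extracted from the subject of "reported".
Boundaries crossed, outermost first: [Ø], [Ø] — 2 in total.

2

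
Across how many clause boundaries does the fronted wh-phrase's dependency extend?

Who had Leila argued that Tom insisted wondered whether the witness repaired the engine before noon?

"who" is extracted from the subject of "wondered".
Boundaries crossed, outermost first: [that], [Ø] — 2 in total.

2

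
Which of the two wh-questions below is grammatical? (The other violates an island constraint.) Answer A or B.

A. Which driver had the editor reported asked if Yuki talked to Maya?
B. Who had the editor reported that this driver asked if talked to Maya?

A

In B, the wh-phrase is extracted from inside a wh-island (introduced by "if"), which blocks movement.
In A, the extraction path crosses only that-complement boundaries, which are transparent.
So A is grammatical.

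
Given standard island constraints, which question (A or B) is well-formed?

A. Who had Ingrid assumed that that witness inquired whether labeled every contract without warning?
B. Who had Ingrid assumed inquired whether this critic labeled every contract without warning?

In A, the wh-phrase is extracted from inside a wh-island (introduced by "whether"), which blocks movement.
In B, the extraction path crosses only that-complement boundaries, which are transparent.
So B is grammatical.

B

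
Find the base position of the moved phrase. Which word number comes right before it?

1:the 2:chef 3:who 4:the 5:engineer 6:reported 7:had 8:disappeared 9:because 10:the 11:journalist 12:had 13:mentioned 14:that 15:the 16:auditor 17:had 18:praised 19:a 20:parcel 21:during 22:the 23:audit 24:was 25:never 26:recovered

6

The displaced element is "the chef" (word 2).
It is linked across 1 clause boundary (Ø).
It functions as the subject of "disappeared", so the gap sits immediately after word 6 ("reported").
Base order: The engineer reported that the chef had disappeared because the journalist had mentioned that the auditor had praised a parcel during the audit.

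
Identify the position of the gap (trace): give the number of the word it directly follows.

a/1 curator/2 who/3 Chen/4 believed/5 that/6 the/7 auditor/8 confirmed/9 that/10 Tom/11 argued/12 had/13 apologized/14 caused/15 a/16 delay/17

The displaced element is "a curator" (word 2).
It is linked across 3 clause boundaries (that → that → Ø).
It functions as the subject of "apologized", so the gap sits immediately after word 12 ("argued").
Base order: Chen believed that the auditor confirmed that Tom argued that a curator had apologized.

12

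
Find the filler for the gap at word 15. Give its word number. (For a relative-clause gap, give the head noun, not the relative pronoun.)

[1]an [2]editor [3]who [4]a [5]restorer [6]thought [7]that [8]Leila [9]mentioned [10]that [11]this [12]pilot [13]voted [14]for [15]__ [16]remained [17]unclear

The gap at 15 is the prepositional object of "voted", inside a relative clause.
The relative pronoun is "who" (word 3); it is bound by the head noun immediately before it.
Its filler is the head noun "editor", at word 2.

2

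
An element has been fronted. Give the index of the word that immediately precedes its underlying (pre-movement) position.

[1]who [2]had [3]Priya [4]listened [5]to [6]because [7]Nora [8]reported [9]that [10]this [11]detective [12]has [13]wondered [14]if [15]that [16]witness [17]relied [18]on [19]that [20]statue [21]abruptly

The displaced element is "who" (word 1).
It functions as the object of the preposition "to" of "listened", so the gap sits immediately after word 5 ("to").
Base order: Priya had listened to who because Nora reported that this detective has wondered if that witness relied on that statue abruptly.

5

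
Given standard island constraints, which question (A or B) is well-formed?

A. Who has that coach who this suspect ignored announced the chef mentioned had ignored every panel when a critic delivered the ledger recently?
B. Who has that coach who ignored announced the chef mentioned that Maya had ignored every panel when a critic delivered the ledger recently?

In B, the wh-phrase is extracted from inside a complex-NP island (relative clause) (introduced by "who"), which blocks movement.
In A, the extraction path crosses only that-complement boundaries, which are transparent.
So A is grammatical.

A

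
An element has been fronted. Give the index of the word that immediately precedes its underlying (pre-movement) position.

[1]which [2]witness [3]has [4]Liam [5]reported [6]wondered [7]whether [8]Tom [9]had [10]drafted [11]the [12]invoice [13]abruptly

5

The displaced element is "which witness" (word 2).
It is linked across 1 clause boundary (Ø).
It functions as the subject of "wondered", so the gap sits immediately after word 5 ("reported").
Base order: Liam has reported that which witness wondered whether Tom had drafted the invoice abruptly.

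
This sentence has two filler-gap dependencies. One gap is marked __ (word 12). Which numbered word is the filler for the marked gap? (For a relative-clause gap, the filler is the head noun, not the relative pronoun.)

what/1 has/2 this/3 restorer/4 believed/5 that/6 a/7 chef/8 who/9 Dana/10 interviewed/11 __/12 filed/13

The marked gap is inside the relative clause, the direct object of "interviewed".
Its filler is the head noun "chef" (via "who"), at word 8.
(The other dependency links word 1 to a gap after word 13.)

8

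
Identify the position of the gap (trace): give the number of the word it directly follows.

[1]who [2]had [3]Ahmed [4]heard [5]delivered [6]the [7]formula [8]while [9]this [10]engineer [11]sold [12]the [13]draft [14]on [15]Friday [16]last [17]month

4

The displaced element is "who" (word 1).
It is linked across 1 clause boundary (Ø).
It functions as the subject of "delivered", so the gap sits immediately after word 4 ("heard").
Base order: Ahmed had heard that who delivered the formula while this engineer sold the draft on Friday last month.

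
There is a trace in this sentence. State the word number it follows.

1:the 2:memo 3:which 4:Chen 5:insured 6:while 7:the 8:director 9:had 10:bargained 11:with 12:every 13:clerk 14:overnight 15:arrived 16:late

5

The displaced element is "the memo" (word 2).
It functions as the direct object of "insured", so the gap sits immediately after word 5 ("insured").
Base order: Chen insured the memo while the director had bargained with every clerk overnight.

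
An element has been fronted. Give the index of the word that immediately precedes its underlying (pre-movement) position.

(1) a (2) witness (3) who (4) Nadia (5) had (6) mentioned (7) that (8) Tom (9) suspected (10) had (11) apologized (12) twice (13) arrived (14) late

9

The displaced element is "a witness" (word 2).
It is linked across 2 clause boundaries (that → Ø).
It functions as the subject of "apologized", so the gap sits immediately after word 9 ("suspected").
Base order: Nadia had mentioned that Tom suspected that a witness had apologized twice.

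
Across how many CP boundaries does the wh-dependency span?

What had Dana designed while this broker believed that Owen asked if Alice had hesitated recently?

0

"what" originates inside the matrix clause — no clause boundary is crossed.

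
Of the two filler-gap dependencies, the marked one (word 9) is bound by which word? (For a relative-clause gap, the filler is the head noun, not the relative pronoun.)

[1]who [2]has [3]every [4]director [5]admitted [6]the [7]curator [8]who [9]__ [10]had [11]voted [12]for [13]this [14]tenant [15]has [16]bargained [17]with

7

The marked gap is inside the relative clause, the subject of "voted".
Its filler is the head noun "curator" (via "who"), at word 7.
(The other dependency links word 1 to a gap after word 17.)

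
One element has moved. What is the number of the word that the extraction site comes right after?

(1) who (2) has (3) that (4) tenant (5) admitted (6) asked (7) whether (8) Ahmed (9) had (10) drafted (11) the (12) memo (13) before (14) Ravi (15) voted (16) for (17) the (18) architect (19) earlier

5

The displaced element is "who" (word 1).
It is linked across 1 clause boundary (Ø).
It functions as the subject of "asked", so the gap sits immediately after word 5 ("admitted").
Base order: That tenant has admitted who asked whether Ahmed had drafted the memo before Ravi voted for the architect earlier.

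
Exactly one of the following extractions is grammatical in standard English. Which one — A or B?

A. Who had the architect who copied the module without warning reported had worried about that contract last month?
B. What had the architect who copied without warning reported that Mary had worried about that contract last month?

In B, the wh-phrase is extracted from inside a complex-NP island (relative clause) (introduced by "who"), which blocks movement.
In A, the extraction path crosses only that-complement boundaries, which are transparent.
So A is grammatical.

A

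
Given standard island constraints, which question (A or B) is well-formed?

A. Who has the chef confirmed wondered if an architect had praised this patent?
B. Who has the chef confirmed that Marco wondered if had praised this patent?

In B, the wh-phrase is extracted from inside a wh-island (introduced by "if"), which blocks movement.
In A, the extraction path crosses only that-complement boundaries, which are transparent.
So A is grammatical.

A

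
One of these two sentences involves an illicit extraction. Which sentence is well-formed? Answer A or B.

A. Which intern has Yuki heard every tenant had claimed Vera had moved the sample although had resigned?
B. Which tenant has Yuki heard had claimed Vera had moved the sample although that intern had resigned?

B

In A, the wh-phrase is extracted from inside an adjunct island (introduced by "although"), which blocks movement.
In B, the extraction path crosses only that-complement boundaries, which are transparent.
So B is grammatical.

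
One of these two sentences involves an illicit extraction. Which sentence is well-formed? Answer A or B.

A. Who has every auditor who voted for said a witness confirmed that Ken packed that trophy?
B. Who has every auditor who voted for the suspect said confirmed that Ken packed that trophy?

In A, the wh-phrase is extracted from inside a complex-NP island (relative clause) (introduced by "who"), which blocks movement.
In B, the extraction path crosses only that-complement boundaries, which are transparent.
So B is grammatical.

B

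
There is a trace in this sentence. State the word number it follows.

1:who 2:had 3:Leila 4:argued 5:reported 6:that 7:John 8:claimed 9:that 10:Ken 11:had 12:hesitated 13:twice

4

The displaced element is "who" (word 1).
It is linked across 1 clause boundary (Ø).
It functions as the subject of "reported", so the gap sits immediately after word 4 ("argued").
Base order: Leila had argued that who reported that John claimed that Ken had hesitated twice.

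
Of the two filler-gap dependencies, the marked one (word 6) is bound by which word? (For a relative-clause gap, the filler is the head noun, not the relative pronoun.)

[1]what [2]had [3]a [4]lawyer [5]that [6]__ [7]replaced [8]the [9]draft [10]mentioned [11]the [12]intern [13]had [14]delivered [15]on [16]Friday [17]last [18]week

The marked gap is inside the relative clause, the subject of "replaced".
Its filler is the head noun "lawyer" (via "that"), at word 4.
(The other dependency links word 1 to a gap after word 14.)

4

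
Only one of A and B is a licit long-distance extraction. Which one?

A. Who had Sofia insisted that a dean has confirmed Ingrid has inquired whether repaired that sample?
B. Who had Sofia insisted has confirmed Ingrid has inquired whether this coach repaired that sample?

In A, the wh-phrase is extracted from inside a wh-island (introduced by "whether"), which blocks movement.
In B, the extraction path crosses only that-complement boundaries, which are transparent.
So B is grammatical.

B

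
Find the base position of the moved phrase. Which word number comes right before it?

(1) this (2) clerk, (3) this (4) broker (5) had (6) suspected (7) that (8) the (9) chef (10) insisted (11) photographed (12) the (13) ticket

10

The displaced element is "this clerk" (word 2).
It is linked across 2 clause boundaries (that → Ø).
It functions as the subject of "photographed", so the gap sits immediately after word 10 ("insisted").
Base order: This broker had suspected that the chef insisted this clerk photographed the ticket.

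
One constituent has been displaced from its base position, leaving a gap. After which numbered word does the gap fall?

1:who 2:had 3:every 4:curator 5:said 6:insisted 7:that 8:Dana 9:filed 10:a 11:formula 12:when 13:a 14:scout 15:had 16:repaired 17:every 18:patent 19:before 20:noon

5

The displaced element is "who" (word 1).
It is linked across 1 clause boundary (Ø).
It functions as the subject of "insisted", so the gap sits immediately after word 5 ("said").
Base order: Every curator had said that who insisted that Dana filed a formula when a scout had repaired every patent before noon.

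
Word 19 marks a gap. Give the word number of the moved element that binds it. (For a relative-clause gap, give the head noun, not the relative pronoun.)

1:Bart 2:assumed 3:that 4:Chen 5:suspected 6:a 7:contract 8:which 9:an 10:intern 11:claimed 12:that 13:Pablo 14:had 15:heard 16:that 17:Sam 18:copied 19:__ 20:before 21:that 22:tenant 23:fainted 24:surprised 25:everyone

The gap at 19 is the object of "copied", inside a relative clause.
The relative pronoun is "which" (word 8); it is bound by the head noun immediately before it.
Its filler is the head noun "contract", at word 7.

7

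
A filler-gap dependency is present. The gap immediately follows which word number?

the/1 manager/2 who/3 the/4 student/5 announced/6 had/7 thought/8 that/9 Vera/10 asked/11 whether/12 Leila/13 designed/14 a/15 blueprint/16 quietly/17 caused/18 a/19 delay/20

6

The displaced element is "the manager" (word 2).
It is linked across 1 clause boundary (Ø).
It functions as the subject of "thought", so the gap sits immediately after word 6 ("announced").
Base order: The student announced the manager had thought that Vera asked whether Leila designed a blueprint quietly.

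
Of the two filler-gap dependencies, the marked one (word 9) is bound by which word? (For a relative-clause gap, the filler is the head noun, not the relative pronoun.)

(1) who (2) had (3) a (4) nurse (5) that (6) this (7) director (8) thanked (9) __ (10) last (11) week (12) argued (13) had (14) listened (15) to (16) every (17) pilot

The marked gap is inside the relative clause, the direct object of "thanked".
Its filler is the head noun "nurse" (via "that"), at word 4.
(The other dependency links word 1 to a gap after word 12.)

4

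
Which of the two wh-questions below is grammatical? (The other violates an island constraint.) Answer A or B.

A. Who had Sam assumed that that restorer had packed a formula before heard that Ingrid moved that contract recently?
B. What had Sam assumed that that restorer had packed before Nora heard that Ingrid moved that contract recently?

B

In A, the wh-phrase is extracted from inside an adjunct island (introduced by "before"), which blocks movement.
In B, the extraction path crosses only that-complement boundaries, which are transparent.
So B is grammatical.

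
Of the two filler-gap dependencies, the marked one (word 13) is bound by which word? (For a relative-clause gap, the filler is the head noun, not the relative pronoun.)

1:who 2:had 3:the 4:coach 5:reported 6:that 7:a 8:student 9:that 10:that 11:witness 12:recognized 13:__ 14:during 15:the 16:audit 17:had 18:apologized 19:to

The marked gap is inside the relative clause, the direct object of "recognized".
Its filler is the head noun "student" (via "that"), at word 8.
(The other dependency links word 1 to a gap after word 19.)

8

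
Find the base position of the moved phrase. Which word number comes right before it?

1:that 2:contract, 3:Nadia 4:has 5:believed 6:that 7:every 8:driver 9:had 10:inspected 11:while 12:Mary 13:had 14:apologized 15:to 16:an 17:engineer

10

The displaced element is "that contract" (word 2).
It is linked across 1 clause boundary (that).
It functions as the direct object of "inspected", so the gap sits immediately after word 10 ("inspected").
Base order: Nadia has believed that every driver had inspected that contract while Mary had apologized to an engineer.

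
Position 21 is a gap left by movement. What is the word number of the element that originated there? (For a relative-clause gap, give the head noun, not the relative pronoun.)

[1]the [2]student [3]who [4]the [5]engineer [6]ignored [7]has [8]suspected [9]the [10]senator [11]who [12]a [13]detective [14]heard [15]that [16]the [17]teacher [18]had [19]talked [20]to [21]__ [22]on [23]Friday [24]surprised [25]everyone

The gap at 21 is the prepositional object of "talked", inside a relative clause.
The relative pronoun is "who" (word 11); it is bound by the head noun immediately before it.
Its filler is the head noun "senator", at word 10.

10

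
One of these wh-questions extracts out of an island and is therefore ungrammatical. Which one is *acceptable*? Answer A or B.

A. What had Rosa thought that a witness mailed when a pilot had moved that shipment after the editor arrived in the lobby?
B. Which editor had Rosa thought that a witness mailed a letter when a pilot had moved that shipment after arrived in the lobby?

In B, the wh-phrase is extracted from inside an adjunct island (introduced by "when"), which blocks movement.
In A, the extraction path crosses only that-complement boundaries, which are transparent.
So A is grammatical.

A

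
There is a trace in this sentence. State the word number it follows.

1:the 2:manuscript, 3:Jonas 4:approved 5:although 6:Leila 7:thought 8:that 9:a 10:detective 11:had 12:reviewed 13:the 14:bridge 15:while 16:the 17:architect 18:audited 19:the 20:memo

4

The displaced element is "the manuscript" (word 2).
It functions as the direct object of "approved", so the gap sits immediately after word 4 ("approved").
Base order: Jonas approved the manuscript although Leila thought that a detective had reviewed the bridge while the architect audited the memo.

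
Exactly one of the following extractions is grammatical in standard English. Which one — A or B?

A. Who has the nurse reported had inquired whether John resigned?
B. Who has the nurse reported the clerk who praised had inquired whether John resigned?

In B, the wh-phrase is extracted from inside a complex-NP island (relative clause) (introduced by "who"), which blocks movement.
In A, the extraction path crosses only that-complement boundaries, which are transparent.
So A is grammatical.

A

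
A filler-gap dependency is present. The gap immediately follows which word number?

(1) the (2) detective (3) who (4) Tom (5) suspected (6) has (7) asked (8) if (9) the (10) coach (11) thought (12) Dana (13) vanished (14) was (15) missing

5

The displaced element is "the detective" (word 2).
It is linked across 1 clause boundary (Ø).
It functions as the subject of "asked", so the gap sits immediately after word 5 ("suspected").
Base order: Tom suspected that the detective has asked if the coach thought Dana vanished.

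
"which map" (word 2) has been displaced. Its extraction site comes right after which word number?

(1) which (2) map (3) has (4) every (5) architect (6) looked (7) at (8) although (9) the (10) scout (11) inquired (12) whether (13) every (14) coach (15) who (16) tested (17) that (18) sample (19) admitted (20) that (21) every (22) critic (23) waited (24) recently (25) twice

7

The displaced element is "which map" (word 2).
It functions as the object of the preposition "at" of "looked", so the gap sits immediately after word 7 ("at").
Base order: Every architect has looked at which map although the scout inquired whether every coach who tested that sample admitted that every critic waited recently twice.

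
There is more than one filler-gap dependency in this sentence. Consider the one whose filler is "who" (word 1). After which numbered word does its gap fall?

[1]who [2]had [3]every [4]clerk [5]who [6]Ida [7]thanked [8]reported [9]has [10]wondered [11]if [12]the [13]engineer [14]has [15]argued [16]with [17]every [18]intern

The displaced element is "who" (word 1).
It is linked across 1 clause boundary (Ø).
It functions as the subject of "wondered", so the gap sits immediately after word 8 ("reported").
Base order: Every clerk who Ida thanked had reported that who has wondered if the engineer has argued with every intern.

8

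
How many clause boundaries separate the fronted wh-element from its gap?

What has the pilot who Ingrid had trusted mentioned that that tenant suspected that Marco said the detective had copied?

"what" is extracted from the object of "copied".
Boundaries crossed, outermost first: [that], [that], [Ø] — 3 in total.

3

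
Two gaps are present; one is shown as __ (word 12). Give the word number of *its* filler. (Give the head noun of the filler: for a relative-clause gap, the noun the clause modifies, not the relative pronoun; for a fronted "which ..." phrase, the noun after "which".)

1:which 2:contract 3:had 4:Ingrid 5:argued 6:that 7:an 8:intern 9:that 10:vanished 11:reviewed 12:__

2

The marked gap is the direct object of "reviewed".
Its filler is the fronted wh-phrase "which contract", at word 2.
(The other dependency links word 8 to a gap after word 9.)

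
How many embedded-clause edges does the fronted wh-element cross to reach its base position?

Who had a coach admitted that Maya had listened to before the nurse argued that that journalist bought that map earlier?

"who" is extracted from the PP object of "listened".
Boundaries crossed, outermost first: [that] — 1 in total.

1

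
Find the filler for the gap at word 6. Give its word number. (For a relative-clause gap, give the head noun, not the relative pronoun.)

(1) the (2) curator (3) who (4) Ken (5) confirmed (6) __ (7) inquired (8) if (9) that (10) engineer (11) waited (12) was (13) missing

The gap at 6 is the subject of "inquired", inside a relative clause.
The relative pronoun is "who" (word 3); it is bound by the head noun immediately before it.
Its filler is the head noun "curator", at word 2.

2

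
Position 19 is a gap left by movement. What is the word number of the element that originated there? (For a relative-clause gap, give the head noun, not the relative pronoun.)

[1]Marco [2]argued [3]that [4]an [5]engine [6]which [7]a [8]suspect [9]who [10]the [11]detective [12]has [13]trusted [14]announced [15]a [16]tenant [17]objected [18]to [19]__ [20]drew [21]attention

5

The gap at 19 is the prepositional object of "objected", inside a relative clause.
The relative pronoun is "which" (word 6); it is bound by the head noun immediately before it.
Its filler is the head noun "engine", at word 5.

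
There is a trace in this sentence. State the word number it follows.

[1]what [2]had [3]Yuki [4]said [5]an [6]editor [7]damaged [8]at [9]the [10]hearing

The displaced element is "what" (word 1).
It is linked across 1 clause boundary (Ø).
It functions as the direct object of "damaged", so the gap sits immediately after word 7 ("damaged").
Base order: Yuki had said an editor damaged what at the hearing.

7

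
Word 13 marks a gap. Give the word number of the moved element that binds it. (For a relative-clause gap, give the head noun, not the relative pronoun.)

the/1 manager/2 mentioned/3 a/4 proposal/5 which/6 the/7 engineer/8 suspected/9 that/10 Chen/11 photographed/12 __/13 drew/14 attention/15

The gap at 13 is the object of "photographed", inside a relative clause.
The relative pronoun is "which" (word 6); it is bound by the head noun immediately before it.
Its filler is the head noun "proposal", at word 5.

5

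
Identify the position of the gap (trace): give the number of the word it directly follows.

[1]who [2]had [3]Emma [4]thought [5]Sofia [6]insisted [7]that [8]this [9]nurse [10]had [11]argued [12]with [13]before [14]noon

The displaced element is "who" (word 1).
It is linked across 2 clause boundaries (Ø → that).
It functions as the object of the preposition "with" of "argued", so the gap sits immediately after word 12 ("with").
Base order: Emma had thought Sofia insisted that this nurse had argued with who before noon.

12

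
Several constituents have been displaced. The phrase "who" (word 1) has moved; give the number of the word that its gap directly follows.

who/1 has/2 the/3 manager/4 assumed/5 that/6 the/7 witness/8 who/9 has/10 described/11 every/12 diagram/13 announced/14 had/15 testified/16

14

The displaced element is "who" (word 1).
It is linked across 2 clause boundaries (that → Ø).
It functions as the subject of "testified", so the gap sits immediately after word 14 ("announced").
Base order: The manager has assumed that the witness who has described every diagram announced that who had testified.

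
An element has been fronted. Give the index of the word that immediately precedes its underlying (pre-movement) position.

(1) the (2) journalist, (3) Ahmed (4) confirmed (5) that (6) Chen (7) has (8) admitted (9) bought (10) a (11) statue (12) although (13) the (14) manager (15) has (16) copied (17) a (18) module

The displaced element is "the journalist" (word 2).
It is linked across 2 clause boundaries (that → Ø).
It functions as the subject of "bought", so the gap sits immediately after word 8 ("admitted").
Base order: Ahmed confirmed that Chen has admitted that the journalist bought a statue although the manager has copied a module.

8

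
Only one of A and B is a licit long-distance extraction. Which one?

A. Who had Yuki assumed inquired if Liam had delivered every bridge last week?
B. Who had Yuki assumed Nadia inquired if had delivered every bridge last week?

In B, the wh-phrase is extracted from inside a wh-island (introduced by "if"), which blocks movement.
In A, the extraction path crosses only that-complement boundaries, which are transparent.
So A is grammatical.

A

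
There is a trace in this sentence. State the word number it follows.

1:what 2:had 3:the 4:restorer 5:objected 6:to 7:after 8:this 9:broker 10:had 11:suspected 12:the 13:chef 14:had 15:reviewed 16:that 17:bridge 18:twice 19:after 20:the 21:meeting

6

The displaced element is "what" (word 1).
It functions as the object of the preposition "to" of "objected", so the gap sits immediately after word 6 ("to").
Base order: The restorer had objected to what after this broker had suspected the chef had reviewed that bridge twice after the meeting.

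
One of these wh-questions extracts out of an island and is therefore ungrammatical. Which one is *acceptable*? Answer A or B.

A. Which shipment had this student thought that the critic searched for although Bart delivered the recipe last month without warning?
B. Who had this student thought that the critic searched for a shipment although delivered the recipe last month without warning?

In B, the wh-phrase is extracted from inside an adjunct island (introduced by "although"), which blocks movement.
In A, the extraction path crosses only that-complement boundaries, which are transparent.
So A is grammatical.

A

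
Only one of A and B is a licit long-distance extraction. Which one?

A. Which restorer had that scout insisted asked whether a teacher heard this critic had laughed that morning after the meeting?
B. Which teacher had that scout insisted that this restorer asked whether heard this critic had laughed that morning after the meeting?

A

In B, the wh-phrase is extracted from inside a wh-island (introduced by "whether"), which blocks movement.
In A, the extraction path crosses only that-complement boundaries, which are transparent.
So A is grammatical.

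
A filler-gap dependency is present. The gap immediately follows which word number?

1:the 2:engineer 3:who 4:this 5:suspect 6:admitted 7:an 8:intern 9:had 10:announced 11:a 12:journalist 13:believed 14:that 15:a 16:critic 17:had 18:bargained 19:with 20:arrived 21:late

The displaced element is "the engineer" (word 2).
It is linked across 3 clause boundaries (Ø → Ø → that).
It functions as the object of the preposition "with" of "bargained", so the gap sits immediately after word 19 ("with").
Base order: This suspect admitted an intern had announced a journalist believed that a critic had bargained with the engineer.

19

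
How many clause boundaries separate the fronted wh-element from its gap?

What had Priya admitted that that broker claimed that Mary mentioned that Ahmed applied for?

"what" is extracted from the PP object of "applied".
Boundaries crossed, outermost first: [that], [that], [that] — 3 in total.

3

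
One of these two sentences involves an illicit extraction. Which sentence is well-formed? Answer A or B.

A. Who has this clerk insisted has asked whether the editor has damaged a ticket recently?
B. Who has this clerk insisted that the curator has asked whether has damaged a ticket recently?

In B, the wh-phrase is extracted from inside a wh-island (introduced by "whether"), which blocks movement.
In A, the extraction path crosses only that-complement boundaries, which are transparent.
So A is grammatical.

A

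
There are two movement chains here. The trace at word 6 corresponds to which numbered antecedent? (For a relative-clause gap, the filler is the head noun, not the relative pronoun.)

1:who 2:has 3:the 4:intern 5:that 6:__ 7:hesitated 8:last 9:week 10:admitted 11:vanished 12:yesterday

The marked gap is inside the relative clause, the subject of "hesitated".
Its filler is the head noun "intern" (via "that"), at word 4.
(The other dependency links word 1 to a gap after word 10.)

4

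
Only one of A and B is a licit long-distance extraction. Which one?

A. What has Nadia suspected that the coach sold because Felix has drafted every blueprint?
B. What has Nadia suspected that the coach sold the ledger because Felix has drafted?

In B, the wh-phrase is extracted from inside an adjunct island (introduced by "because"), which blocks movement.
In A, the extraction path crosses only that-complement boundaries, which are transparent.
So A is grammatical.

A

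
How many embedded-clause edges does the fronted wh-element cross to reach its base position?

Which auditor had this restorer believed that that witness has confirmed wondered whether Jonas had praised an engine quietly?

2

"which auditor" is extracted from the subject of "wondered".
Boundaries crossed, outermost first: [that], [Ø] — 2 in total.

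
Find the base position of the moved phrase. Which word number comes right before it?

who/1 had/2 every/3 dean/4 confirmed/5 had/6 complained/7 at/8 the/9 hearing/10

The displaced element is "who" (word 1).
It is linked across 1 clause boundary (Ø).
It functions as the subject of "complained", so the gap sits immediately after word 5 ("confirmed").
Base order: Every dean had confirmed who had complained at the hearing.

5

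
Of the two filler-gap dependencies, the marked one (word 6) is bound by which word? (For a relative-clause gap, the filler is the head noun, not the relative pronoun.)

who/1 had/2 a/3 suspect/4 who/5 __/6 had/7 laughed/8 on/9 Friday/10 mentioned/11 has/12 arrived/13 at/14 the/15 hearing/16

The marked gap is inside the relative clause, the subject of "laughed".
Its filler is the head noun "suspect" (via "who"), at word 4.
(The other dependency links word 1 to a gap after word 11.)

4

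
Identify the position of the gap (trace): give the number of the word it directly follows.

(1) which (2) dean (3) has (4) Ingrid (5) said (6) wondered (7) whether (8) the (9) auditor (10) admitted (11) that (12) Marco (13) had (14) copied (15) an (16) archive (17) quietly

5

The displaced element is "which dean" (word 2).
It is linked across 1 clause boundary (Ø).
It functions as the subject of "wondered", so the gap sits immediately after word 5 ("said").
Base order: Ingrid has said that which dean wondered whether the auditor admitted that Marco had copied an archive quietly.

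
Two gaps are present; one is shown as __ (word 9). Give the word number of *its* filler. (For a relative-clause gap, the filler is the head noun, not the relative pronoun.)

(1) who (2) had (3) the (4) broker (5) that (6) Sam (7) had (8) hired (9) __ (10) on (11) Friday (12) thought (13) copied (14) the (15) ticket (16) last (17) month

4

The marked gap is inside the relative clause, the direct object of "hired".
Its filler is the head noun "broker" (via "that"), at word 4.
(The other dependency links word 1 to a gap after word 12.)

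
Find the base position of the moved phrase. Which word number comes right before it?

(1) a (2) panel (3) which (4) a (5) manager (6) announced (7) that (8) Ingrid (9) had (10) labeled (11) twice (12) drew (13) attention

10

The displaced element is "a panel" (word 2).
It is linked across 1 clause boundary (that).
It functions as the direct object of "labeled", so the gap sits immediately after word 10 ("labeled").
Base order: A manager announced that Ingrid had labeled a panel twice.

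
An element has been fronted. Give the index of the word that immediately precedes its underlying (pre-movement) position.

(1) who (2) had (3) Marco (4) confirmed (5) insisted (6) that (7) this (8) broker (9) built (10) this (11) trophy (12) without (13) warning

The displaced element is "who" (word 1).
It is linked across 1 clause boundary (Ø).
It functions as the subject of "insisted", so the gap sits immediately after word 4 ("confirmed").
Base order: Marco had confirmed that who insisted that this broker built this trophy without warning.

4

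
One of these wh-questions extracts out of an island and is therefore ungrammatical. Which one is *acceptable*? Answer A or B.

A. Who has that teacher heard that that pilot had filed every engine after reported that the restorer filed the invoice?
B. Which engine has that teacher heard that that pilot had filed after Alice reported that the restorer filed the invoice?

B

In A, the wh-phrase is extracted from inside an adjunct island (introduced by "after"), which blocks movement.
In B, the extraction path crosses only that-complement boundaries, which are transparent.
So B is grammatical.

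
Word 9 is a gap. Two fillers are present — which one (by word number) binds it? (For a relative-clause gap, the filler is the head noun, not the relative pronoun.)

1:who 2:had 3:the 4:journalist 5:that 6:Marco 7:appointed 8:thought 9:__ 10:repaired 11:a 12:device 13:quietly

The marked gap is the subject of "repaired".
Its filler is the fronted wh-phrase "who", at word 1.
(The other dependency links word 4 to a gap after word 7.)

1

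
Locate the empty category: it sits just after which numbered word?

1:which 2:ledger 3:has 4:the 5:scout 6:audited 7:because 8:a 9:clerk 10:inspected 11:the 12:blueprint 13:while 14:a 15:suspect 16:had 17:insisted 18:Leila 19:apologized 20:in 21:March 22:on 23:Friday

The displaced element is "which ledger" (word 2).
It functions as the direct object of "audited", so the gap sits immediately after word 6 ("audited").
Base order: The scout has audited which ledger because a clerk inspected the blueprint while a suspect had insisted Leila apologized in March on Friday.

6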